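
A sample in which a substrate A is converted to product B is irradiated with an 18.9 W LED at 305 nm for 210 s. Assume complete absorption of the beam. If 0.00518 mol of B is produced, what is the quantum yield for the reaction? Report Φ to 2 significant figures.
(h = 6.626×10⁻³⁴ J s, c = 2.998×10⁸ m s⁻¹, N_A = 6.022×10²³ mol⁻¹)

Photon energy at 305 nm: hc/λ = (6.626×10⁻³⁴)(2.998×10⁸)/(305×10⁻⁹) = 6.513×10⁻¹⁹ J.
Energy delivered: (18.9 W)(210 s) = 3969 J.
Photons incident: 3969 / 6.513×10⁻¹⁹ = 6.094×10²¹, i.e. 6.094×10²¹/6.022×10²³ = 0.01012 mol.
Φ = 0.00518 mol / 0.01012 mol photons = 0.51.

Φ = 0.51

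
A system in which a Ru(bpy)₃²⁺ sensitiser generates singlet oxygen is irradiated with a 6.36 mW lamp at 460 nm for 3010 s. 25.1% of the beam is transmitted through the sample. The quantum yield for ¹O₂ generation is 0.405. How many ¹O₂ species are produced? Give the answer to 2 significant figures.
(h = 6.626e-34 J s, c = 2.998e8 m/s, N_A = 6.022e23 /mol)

1.3e19 species

Photon energy at 460 nm: hc/λ = (6.626e-34)(2.998e8)/(460e-9) = 4.318e-19 J.
Energy delivered: (6.36 mW)(3010 s) = 19.14 J.
Photons incident: 19.14 / 4.318e-19 = 4.433e19, i.e. 4.433e19/6.022e23 = 7.361e-5 mol.
Fraction absorbed: 1 − 25.1/100 = 0.7490.
Photons absorbed: 0.7490 × 7.361e-5 = 5.513e-5 mol.
Product: Φ × n_abs = 0.405 × 5.513e-5 = 2.233e-5 mol.
As a count: 2.233e-5 × 6.022e23 = 1.3e19.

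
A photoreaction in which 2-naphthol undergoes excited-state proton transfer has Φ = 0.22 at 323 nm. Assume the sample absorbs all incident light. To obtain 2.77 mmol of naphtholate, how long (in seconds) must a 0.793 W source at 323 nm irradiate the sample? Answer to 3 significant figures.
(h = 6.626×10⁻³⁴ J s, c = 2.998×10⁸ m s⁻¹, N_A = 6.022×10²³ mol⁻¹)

Product: 2.77 mmol = 0.00277 mol.
Photons that must be absorbed: 0.00277 / 0.22 = 0.01259 mol.
Photon energy: hc/λ = 6.150×10⁻¹⁹ J; per mole, 3.704×10⁵ J mol⁻¹.
Energy required: 0.01259 × 3.704×10⁵ = 4663 J.
Time: 4663 J / 0.793 W = 5880 s.

t ≈ 5880 s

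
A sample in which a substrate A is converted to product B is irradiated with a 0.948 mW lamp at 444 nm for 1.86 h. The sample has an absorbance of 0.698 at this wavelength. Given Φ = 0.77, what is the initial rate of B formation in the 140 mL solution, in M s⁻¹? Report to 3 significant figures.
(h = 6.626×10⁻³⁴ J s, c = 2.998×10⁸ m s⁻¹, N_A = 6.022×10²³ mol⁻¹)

1.55×10⁻⁸ M s⁻¹

Photon energy at 444 nm: hc/λ = (6.626×10⁻³⁴)(2.998×10⁸)/(444×10⁻⁹) = 4.474×10⁻¹⁹ J.
Energy delivered: (0.948 mW)(6696 s) = 6.348 J.
Photons incident: 6.348 / 4.474×10⁻¹⁹ = 1.419×10¹⁹, i.e. 1.419×10¹⁹/6.022×10²³ = 2.356×10⁻⁵ mol.
Fraction absorbed: 1 − 10^(−0.698) = 0.7996.
Photons absorbed: 0.7996 × 2.356×10⁻⁵ = 1.884×10⁻⁵ mol.
Product formed: 0.77 × 1.884×10⁻⁵ = 1.451×10⁻⁵ mol.
Rate: 1.451×10⁻⁵ mol / (6696 s × 0.14 L) = 1.55×10⁻⁸ M s⁻¹.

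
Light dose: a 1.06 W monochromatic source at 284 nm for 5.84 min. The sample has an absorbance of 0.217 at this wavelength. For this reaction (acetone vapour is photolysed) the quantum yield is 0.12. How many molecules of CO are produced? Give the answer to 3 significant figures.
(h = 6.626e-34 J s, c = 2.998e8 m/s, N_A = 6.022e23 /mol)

2.51e19 molecules

Photon energy at 284 nm: hc/λ = (6.626e-34)(2.998e8)/(284e-9) = 6.995e-19 J.
Energy delivered: (1.06 W)(350.4 s) = 371.4 J.
Photons incident: 371.4 / 6.995e-19 = 5.310e20, i.e. 5.310e20/6.022e23 = 8.818e-4 mol.
Fraction absorbed: 1 − 10^(−0.217) = 0.3933.
Photons absorbed: 0.3933 × 8.818e-4 = 3.468e-4 mol.
Product: Φ × n_abs = 0.12 × 3.468e-4 = 4.162e-5 mol.
As a count: 4.162e-5 × 6.022e23 = 2.51e19.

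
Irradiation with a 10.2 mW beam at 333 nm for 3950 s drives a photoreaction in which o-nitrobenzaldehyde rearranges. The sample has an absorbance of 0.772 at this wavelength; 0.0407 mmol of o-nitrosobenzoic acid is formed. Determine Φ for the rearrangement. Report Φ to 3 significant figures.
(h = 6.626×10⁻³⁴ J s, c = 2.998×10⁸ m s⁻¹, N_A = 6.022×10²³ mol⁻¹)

Φ = 0.437

Product: 0.0407 mmol = 4.07×10⁻⁵ mol.
Photon energy at 333 nm: hc/λ = (6.626×10⁻³⁴)(2.998×10⁸)/(333×10⁻⁹) = 5.965×10⁻¹⁹ J.
Energy delivered: (10.2 mW)(3950 s) = 40.29 J.
Photons incident: 40.29 / 5.965×10⁻¹⁹ = 6.754×10¹⁹, i.e. 6.754×10¹⁹/6.022×10²³ = 1.122×10⁻⁴ mol.
Fraction absorbed: 1 − 10^(−0.772) = 0.8310.
Photons absorbed: 0.8310 × 1.122×10⁻⁴ = 9.324×10⁻⁵ mol.
Φ = 4.07×10⁻⁵ mol / 9.324×10⁻⁵ mol photons = 0.437.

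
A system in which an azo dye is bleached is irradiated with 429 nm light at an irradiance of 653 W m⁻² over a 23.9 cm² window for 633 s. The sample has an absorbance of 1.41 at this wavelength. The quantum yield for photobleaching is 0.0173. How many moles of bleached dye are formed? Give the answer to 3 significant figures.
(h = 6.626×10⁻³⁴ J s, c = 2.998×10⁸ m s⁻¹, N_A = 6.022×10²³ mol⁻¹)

Photon energy at 429 nm: hc/λ = (6.626×10⁻³⁴)(2.998×10⁸)/(429×10⁻⁹) = 4.630×10⁻¹⁹ J.
Energy delivered: (653 W m⁻²)(23.9×10⁻⁴ m²)(633 s) = 987.9 J.
Photons incident: 987.9 / 4.630×10⁻¹⁹ = 2.134×10²¹, i.e. 2.134×10²¹/6.022×10²³ = 0.003544 mol.
Fraction absorbed: 1 − 10^(−1.41) = 0.9611.
Photons absorbed: 0.9611 × 0.003544 = 0.003406 mol.
Product: Φ × n_abs = 0.0173 × 0.003406 = 5.892×10⁻⁵ mol.

5.89×10⁻⁵ mol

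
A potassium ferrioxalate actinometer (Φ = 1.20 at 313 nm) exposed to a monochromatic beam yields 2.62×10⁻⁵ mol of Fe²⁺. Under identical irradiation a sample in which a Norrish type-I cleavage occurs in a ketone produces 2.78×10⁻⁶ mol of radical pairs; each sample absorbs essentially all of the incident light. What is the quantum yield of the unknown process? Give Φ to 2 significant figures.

Φ = 0.13

Photons absorbed by the actinometer: 2.62×10⁻⁵ / 1.20 = 2.183×10⁻⁵ mol.
Φ(unknown) = 2.78×10⁻⁶ / 2.183×10⁻⁵ = 0.13.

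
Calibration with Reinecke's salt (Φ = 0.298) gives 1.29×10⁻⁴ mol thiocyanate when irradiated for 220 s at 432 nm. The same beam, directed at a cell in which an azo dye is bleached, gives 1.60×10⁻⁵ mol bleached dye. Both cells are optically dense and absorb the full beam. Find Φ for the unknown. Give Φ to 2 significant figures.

Photons absorbed by the actinometer: 1.29×10⁻⁴ / 0.298 = 4.329×10⁻⁴ mol.
Φ(unknown) = 1.60×10⁻⁵ / 4.329×10⁻⁴ = 0.037.

Φ = 0.037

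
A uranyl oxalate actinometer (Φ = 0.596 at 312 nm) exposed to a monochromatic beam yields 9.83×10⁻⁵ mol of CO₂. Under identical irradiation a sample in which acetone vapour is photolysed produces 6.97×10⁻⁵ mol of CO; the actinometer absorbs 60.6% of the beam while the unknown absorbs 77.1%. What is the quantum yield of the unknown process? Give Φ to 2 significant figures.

Photons absorbed by the actinometer: 9.83×10⁻⁵ / 0.596 = 1.649×10⁻⁴ mol.
Incident flux: 1.649×10⁻⁴ / 0.606 = 2.721×10⁻⁴ einstein.
Absorbed by unknown: 0.771 × 2.721×10⁻⁴ = 2.098×10⁻⁴ mol.
Φ(unknown) = 6.97×10⁻⁵ / 2.098×10⁻⁴ = 0.33.

Φ = 0.33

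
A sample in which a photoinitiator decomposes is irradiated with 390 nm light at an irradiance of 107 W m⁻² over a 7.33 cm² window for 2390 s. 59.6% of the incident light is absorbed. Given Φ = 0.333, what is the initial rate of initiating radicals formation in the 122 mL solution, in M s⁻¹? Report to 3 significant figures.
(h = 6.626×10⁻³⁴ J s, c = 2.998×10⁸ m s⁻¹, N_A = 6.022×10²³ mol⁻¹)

Photon energy at 390 nm: hc/λ = (6.626×10⁻³⁴)(2.998×10⁸)/(390×10⁻⁹) = 5.094×10⁻¹⁹ J.
Energy delivered: (107 W m⁻²)(7.33×10⁻⁴ m²)(2390 s) = 187.5 J.
Photons incident: 187.5 / 5.094×10⁻¹⁹ = 3.681×10²⁰, i.e. 3.681×10²⁰/6.022×10²³ = 6.113×10⁻⁴ mol.
Photons absorbed: 0.596 × 6.113×10⁻⁴ = 3.643×10⁻⁴ mol.
Product formed: 0.333 × 3.643×10⁻⁴ = 1.213×10⁻⁴ mol.
Rate: 1.213×10⁻⁴ mol / (2390 s × 0.122 L) = 4.16×10⁻⁷ M s⁻¹.

4.16×10⁻⁷ M s⁻¹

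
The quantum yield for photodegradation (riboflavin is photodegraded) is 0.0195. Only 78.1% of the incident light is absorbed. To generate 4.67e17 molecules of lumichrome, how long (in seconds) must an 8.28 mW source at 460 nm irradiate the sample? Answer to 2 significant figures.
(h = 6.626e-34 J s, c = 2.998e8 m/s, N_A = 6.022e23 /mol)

t ≈ 1600 s

Product: 4.67e17 / 6.022e23 = 7.755e-7 mol.
Photons that must be absorbed: 7.755e-7 / 0.0195 = 3.977e-5 mol.
Incident photons needed: 3.977e-5 / 0.781 = 5.092e-5 mol.
Photon energy: hc/λ = 4.318e-19 J; per mole, 2.600e5 J mol⁻¹.
Energy required: 5.092e-5 × 2.600e5 = 13.24 J.
Time: 13.24 J / 0.00828 W = 1600 s.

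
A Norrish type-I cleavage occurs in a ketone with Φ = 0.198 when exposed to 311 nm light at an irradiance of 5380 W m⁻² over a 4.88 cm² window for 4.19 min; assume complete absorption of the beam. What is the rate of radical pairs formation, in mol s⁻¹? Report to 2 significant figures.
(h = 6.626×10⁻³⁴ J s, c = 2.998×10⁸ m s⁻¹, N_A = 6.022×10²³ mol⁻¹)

Photon energy at 311 nm: hc/λ = (6.626×10⁻³⁴)(2.998×10⁸)/(311×10⁻⁹) = 6.387×10⁻¹⁹ J.
Energy delivered: (5380 W m⁻²)(4.88×10⁻⁴ m²)(251.4 s) = 660.0 J.
Photons incident: 660.0 / 6.387×10⁻¹⁹ = 1.033×10²¹, i.e. 1.033×10²¹/6.022×10²³ = 0.001715 mol.
Product formed: 0.198 × 0.001715 = 3.396×10⁻⁴ mol.
Rate: 3.396×10⁻⁴ / 251.4 s = 1.4×10⁻⁶ mol s⁻¹.

1.4×10⁻⁶ mol s⁻¹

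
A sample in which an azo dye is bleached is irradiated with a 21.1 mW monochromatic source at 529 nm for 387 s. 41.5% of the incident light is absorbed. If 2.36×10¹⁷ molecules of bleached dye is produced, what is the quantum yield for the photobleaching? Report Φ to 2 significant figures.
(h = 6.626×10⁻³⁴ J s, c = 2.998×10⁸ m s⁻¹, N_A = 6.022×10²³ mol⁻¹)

Φ = 0.026

Product: 2.36×10¹⁷ / 6.022×10²³ = 3.919×10⁻⁷ mol.
Photon energy at 529 nm: hc/λ = (6.626×10⁻³⁴)(2.998×10⁸)/(529×10⁻⁹) = 3.755×10⁻¹⁹ J.
Energy delivered: (21.1 mW)(387 s) = 8.166 J.
Photons incident: 8.166 / 3.755×10⁻¹⁹ = 2.175×10¹⁹, i.e. 2.175×10¹⁹/6.022×10²³ = 3.612×10⁻⁵ mol.
Photons absorbed: 0.415 × 3.612×10⁻⁵ = 1.499×10⁻⁵ mol.
Φ = 3.919×10⁻⁷ mol / 1.499×10⁻⁵ mol photons = 0.026.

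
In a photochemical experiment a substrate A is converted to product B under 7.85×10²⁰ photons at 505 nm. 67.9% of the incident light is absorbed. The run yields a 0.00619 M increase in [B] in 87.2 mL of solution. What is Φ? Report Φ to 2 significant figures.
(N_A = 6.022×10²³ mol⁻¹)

Product: (0.00619 M)(0.0872 L) = 5.398×10⁻⁴ mol.
Moles of photons: 7.85×10²⁰ / 6.022×10²³ = 0.001304 mol.
Photons absorbed: 0.679 × 0.001304 = 8.854×10⁻⁴ mol.
Φ = 5.398×10⁻⁴ mol / 8.854×10⁻⁴ mol photons = 0.61.

Φ = 0.61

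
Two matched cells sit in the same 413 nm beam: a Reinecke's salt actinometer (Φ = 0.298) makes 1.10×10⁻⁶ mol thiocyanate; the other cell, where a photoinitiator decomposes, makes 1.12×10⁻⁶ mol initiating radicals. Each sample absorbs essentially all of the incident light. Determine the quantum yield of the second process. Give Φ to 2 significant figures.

Φ = 0.30

Photons absorbed by the actinometer: 1.10×10⁻⁶ / 0.298 = 3.691×10⁻⁶ mol.
Φ(unknown) = 1.12×10⁻⁶ / 3.691×10⁻⁶ = 0.30.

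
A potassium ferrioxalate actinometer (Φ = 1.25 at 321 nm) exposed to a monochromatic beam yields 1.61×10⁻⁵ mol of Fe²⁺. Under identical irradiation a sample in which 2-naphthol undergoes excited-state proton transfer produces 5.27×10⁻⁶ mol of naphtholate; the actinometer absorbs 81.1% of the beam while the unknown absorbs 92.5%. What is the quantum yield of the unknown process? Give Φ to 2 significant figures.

Photons absorbed by the actinometer: 1.61×10⁻⁵ / 1.25 = 1.288×10⁻⁵ mol.
Incident flux: 1.288×10⁻⁵ / 0.811 = 1.588×10⁻⁵ einstein.
Absorbed by unknown: 0.925 × 1.588×10⁻⁵ = 1.469×10⁻⁵ mol.
Φ(unknown) = 5.27×10⁻⁶ / 1.469×10⁻⁵ = 0.36.

Φ = 0.36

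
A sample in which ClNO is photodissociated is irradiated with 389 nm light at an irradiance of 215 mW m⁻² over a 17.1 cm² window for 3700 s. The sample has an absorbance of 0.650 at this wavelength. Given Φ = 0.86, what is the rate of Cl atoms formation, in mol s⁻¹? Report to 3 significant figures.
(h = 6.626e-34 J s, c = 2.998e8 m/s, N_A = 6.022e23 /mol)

Photon energy at 389 nm: hc/λ = (6.626e-34)(2.998e8)/(389e-9) = 5.107e-19 J.
Energy delivered: (215 mW m⁻²)(17.1e-4 m²)(3700 s) = 1.360 J.
Photons incident: 1.360 / 5.107e-19 = 2.663e18, i.e. 2.663e18/6.022e23 = 4.422e-6 mol.
Fraction absorbed: 1 − 10^(−0.650) = 0.7761.
Photons absorbed: 0.7761 × 4.422e-6 = 3.432e-6 mol.
Product formed: 0.86 × 3.432e-6 = 2.952e-6 mol.
Rate: 2.952e-6 / 3700 s = 7.98e-10 mol s⁻¹.

7.98e-10 mol s⁻¹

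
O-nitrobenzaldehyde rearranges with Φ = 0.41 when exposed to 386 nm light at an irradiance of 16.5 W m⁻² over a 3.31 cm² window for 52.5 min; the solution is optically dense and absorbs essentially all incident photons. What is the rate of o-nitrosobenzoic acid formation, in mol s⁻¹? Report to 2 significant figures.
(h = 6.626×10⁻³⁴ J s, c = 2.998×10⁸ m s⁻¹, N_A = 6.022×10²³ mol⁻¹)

Photon energy at 386 nm: hc/λ = (6.626×10⁻³⁴)(2.998×10⁸)/(386×10⁻⁹) = 5.146×10⁻¹⁹ J.
Energy delivered: (16.5 W m⁻²)(3.31×10⁻⁴ m²)(3150 s) = 17.20 J.
Photons incident: 17.20 / 5.146×10⁻¹⁹ = 3.342×10¹⁹, i.e. 3.342×10¹⁹/6.022×10²³ = 5.550×10⁻⁵ mol.
Product formed: 0.41 × 5.550×10⁻⁵ = 2.275×10⁻⁵ mol.
Rate: 2.275×10⁻⁵ / 3150 s = 7.2×10⁻⁹ mol s⁻¹.

7.2×10⁻⁹ mol s⁻¹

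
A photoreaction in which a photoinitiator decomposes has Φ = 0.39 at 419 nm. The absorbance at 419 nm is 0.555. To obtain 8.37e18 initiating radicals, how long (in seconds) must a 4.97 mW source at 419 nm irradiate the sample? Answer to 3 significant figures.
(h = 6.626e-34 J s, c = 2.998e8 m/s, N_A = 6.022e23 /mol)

t ≈ 2840 s

Product: 8.37e18 / 6.022e23 = 1.390e-5 mol.
Photons that must be absorbed: 1.390e-5 / 0.39 = 3.564e-5 mol.
Fraction absorbed: 1 − 10^(−0.555) = 0.7214.
Incident photons needed: 3.564e-5 / 0.7214 = 4.940e-5 mol.
Photon energy: hc/λ = 4.741e-19 J; per mole, 2.855e5 J mol⁻¹.
Energy required: 4.940e-5 × 2.855e5 = 14.10 J.
Time: 14.10 J / 0.00497 W = 2840 s.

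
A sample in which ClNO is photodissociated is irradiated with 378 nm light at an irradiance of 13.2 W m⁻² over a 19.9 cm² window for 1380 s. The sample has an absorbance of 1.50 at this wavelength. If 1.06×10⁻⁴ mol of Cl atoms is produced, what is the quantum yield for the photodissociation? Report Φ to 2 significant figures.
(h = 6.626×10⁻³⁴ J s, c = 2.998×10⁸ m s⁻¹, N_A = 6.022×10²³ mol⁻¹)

Photon energy at 378 nm: hc/λ = (6.626×10⁻³⁴)(2.998×10⁸)/(378×10⁻⁹) = 5.255×10⁻¹⁹ J.
Energy delivered: (13.2 W m⁻²)(19.9×10⁻⁴ m²)(1380 s) = 36.25 J.
Photons incident: 36.25 / 5.255×10⁻¹⁹ = 6.898×10¹⁹, i.e. 6.898×10¹⁹/6.022×10²³ = 1.145×10⁻⁴ mol.
Fraction absorbed: 1 − 10^(−1.50) = 0.9684.
Photons absorbed: 0.9684 × 1.145×10⁻⁴ = 1.109×10⁻⁴ mol.
Φ = 1.06×10⁻⁴ mol / 1.109×10⁻⁴ mol photons = 0.96.

Φ = 0.96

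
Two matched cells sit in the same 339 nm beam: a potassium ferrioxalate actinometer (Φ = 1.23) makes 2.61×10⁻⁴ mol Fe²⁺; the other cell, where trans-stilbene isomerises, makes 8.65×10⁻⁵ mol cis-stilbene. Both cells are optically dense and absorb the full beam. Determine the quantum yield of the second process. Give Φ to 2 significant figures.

Φ = 0.41

Photons absorbed by the actinometer: 2.61×10⁻⁴ / 1.23 = 2.122×10⁻⁴ mol.
Φ(unknown) = 8.65×10⁻⁵ / 2.122×10⁻⁴ = 0.41.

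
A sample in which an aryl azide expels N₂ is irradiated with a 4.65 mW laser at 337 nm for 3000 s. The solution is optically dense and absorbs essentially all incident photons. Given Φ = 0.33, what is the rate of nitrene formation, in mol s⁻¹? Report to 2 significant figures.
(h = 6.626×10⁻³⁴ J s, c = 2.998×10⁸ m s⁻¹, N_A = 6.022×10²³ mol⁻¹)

4.3×10⁻⁹ mol s⁻¹

Photon energy at 337 nm: hc/λ = (6.626×10⁻³⁴)(2.998×10⁸)/(337×10⁻⁹) = 5.895×10⁻¹⁹ J.
Energy delivered: (4.65 mW)(3000 s) = 13.95 J.
Photons incident: 13.95 / 5.895×10⁻¹⁹ = 2.366×10¹⁹, i.e. 2.366×10¹⁹/6.022×10²³ = 3.929×10⁻⁵ mol.
Product formed: 0.33 × 3.929×10⁻⁵ = 1.297×10⁻⁵ mol.
Rate: 1.297×10⁻⁵ / 3000 s = 4.3×10⁻⁹ mol s⁻¹.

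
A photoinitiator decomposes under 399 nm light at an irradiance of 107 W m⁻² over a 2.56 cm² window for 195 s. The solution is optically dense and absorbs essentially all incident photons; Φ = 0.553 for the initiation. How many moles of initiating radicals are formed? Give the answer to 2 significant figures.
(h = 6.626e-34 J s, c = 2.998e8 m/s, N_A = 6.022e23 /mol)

Photon energy at 399 nm: hc/λ = (6.626e-34)(2.998e8)/(399e-9) = 4.979e-19 J.
Energy delivered: (107 W m⁻²)(2.56e-4 m²)(195 s) = 5.341 J.
Photons incident: 5.341 / 4.979e-19 = 1.073e19, i.e. 1.073e19/6.022e23 = 1.782e-5 mol.
Product: Φ × n_abs = 0.553 × 1.782e-5 = 9.854e-6 mol.

9.9e-6 mol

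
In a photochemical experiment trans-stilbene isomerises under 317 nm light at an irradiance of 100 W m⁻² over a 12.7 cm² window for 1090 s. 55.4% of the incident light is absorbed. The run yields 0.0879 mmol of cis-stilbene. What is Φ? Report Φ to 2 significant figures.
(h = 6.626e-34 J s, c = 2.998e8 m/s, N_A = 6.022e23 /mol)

Product: 0.0879 mmol = 8.79e-5 mol.
Photon energy at 317 nm: hc/λ = (6.626e-34)(2.998e8)/(317e-9) = 6.266e-19 J.
Energy delivered: (100 W m⁻²)(12.7e-4 m²)(1090 s) = 138.4 J.
Photons incident: 138.4 / 6.266e-19 = 2.209e20, i.e. 2.209e20/6.022e23 = 3.668e-4 mol.
Photons absorbed: 0.554 × 3.668e-4 = 2.032e-4 mol.
Φ = 8.79e-5 mol / 2.032e-4 mol photons = 0.43.

Φ = 0.43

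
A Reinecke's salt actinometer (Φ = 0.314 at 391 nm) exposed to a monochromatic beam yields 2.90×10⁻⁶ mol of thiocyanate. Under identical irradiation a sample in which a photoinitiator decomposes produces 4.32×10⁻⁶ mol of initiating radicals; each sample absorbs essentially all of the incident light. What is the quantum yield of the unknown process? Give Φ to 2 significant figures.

Φ = 0.47

Photons absorbed by the actinometer: 2.90×10⁻⁶ / 0.314 = 9.236×10⁻⁶ mol.
Φ(unknown) = 4.32×10⁻⁶ / 9.236×10⁻⁶ = 0.47.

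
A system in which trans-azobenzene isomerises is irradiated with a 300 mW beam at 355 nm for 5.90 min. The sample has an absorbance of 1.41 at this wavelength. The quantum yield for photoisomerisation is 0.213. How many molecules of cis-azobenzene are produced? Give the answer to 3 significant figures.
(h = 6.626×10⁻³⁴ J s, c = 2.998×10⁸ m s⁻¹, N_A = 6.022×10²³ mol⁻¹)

Photon energy at 355 nm: hc/λ = (6.626×10⁻³⁴)(2.998×10⁸)/(355×10⁻⁹) = 5.596×10⁻¹⁹ J.
Energy delivered: (300 mW)(354 s) = 106.2 J.
Photons incident: 106.2 / 5.596×10⁻¹⁹ = 1.898×10²⁰, i.e. 1.898×10²⁰/6.022×10²³ = 3.152×10⁻⁴ mol.
Fraction absorbed: 1 − 10^(−1.41) = 0.9611.
Photons absorbed: 0.9611 × 3.152×10⁻⁴ = 3.029×10⁻⁴ mol.
Product: Φ × n_abs = 0.213 × 3.029×10⁻⁴ = 6.452×10⁻⁵ mol.
As a count: 6.452×10⁻⁵ × 6.022×10²³ = 3.89×10¹⁹.

3.89×10¹⁹ molecules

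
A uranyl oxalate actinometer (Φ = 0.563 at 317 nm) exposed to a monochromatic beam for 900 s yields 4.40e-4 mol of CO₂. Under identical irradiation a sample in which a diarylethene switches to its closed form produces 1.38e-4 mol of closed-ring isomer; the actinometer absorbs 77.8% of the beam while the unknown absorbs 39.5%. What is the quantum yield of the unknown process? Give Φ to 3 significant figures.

Photons absorbed by the actinometer: 4.40e-4 / 0.563 = 7.815e-4 mol.
Incident flux: 7.815e-4 / 0.778 = 0.001004 einstein.
Absorbed by unknown: 0.395 × 0.001004 = 3.966e-4 mol.
Φ(unknown) = 1.38e-4 / 3.966e-4 = 0.348.

Φ = 0.348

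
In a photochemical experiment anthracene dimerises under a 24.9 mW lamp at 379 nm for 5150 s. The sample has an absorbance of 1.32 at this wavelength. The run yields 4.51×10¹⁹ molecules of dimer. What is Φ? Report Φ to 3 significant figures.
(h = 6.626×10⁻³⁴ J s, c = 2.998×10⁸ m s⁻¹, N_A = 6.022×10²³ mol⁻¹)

Φ = 0.194

Product: 4.51×10¹⁹ / 6.022×10²³ = 7.489×10⁻⁵ mol.
Photon energy at 379 nm: hc/λ = (6.626×10⁻³⁴)(2.998×10⁸)/(379×10⁻⁹) = 5.241×10⁻¹⁹ J.
Energy delivered: (24.9 mW)(5150 s) = 128.2 J.
Photons incident: 128.2 / 5.241×10⁻¹⁹ = 2.446×10²⁰, i.e. 2.446×10²⁰/6.022×10²³ = 4.062×10⁻⁴ mol.
Fraction absorbed: 1 − 10^(−1.32) = 0.9521.
Photons absorbed: 0.9521 × 4.062×10⁻⁴ = 3.867×10⁻⁴ mol.
Φ = 7.489×10⁻⁵ mol / 3.867×10⁻⁴ mol photons = 0.194.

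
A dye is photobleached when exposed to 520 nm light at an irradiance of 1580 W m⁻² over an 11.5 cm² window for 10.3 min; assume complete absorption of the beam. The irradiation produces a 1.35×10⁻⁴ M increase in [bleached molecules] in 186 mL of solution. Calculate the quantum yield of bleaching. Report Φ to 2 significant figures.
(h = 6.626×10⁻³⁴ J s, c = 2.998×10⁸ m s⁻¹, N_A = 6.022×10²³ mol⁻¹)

Product: (1.35×10⁻⁴ M)(0.186 L) = 2.511×10⁻⁵ mol.
Photon energy at 520 nm: hc/λ = (6.626×10⁻³⁴)(2.998×10⁸)/(520×10⁻⁹) = 3.820×10⁻¹⁹ J.
Energy delivered: (1580 W m⁻²)(11.5×10⁻⁴ m²)(618 s) = 1123 J.
Photons incident: 1123 / 3.820×10⁻¹⁹ = 2.940×10²¹, i.e. 2.940×10²¹/6.022×10²³ = 0.004882 mol.
Φ = 2.511×10⁻⁵ mol / 0.004882 mol photons = 0.0051.

Φ = 0.0051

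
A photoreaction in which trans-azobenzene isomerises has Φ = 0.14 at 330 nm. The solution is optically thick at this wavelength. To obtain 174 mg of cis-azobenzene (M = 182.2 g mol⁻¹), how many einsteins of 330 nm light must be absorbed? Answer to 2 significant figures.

Product: 174 mg / 182.2 g mol⁻¹ = 9.550×10⁻⁴ mol.
Photons that must be absorbed: 9.550×10⁻⁴ / 0.14 = 0.006821 mol.

0.0068 einstein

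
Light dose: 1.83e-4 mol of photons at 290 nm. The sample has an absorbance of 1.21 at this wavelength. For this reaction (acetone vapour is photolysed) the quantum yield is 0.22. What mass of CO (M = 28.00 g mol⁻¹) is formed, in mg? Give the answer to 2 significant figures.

1.1 mg

Fraction absorbed: 1 − 10^(−1.21) = 0.9383.
Photons absorbed: 0.9383 × 1.83e-4 = 1.717e-4 mol.
Product: Φ × n_abs = 0.22 × 1.717e-4 = 3.777e-5 mol.
Mass: 3.777e-5 × 28.00 = 0.001058 g = 1.1 mg.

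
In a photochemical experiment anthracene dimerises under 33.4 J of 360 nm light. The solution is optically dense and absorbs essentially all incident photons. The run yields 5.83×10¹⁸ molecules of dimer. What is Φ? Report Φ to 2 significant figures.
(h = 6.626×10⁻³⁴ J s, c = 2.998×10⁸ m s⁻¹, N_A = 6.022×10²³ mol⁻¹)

Φ = 0.096

Product: 5.83×10¹⁸ / 6.022×10²³ = 9.681×10⁻⁶ mol.
Photon energy at 360 nm: hc/λ = (6.626×10⁻³⁴)(2.998×10⁸)/(360×10⁻⁹) = 5.518×10⁻¹⁹ J.
Photons incident: 33.4 / 5.518×10⁻¹⁹ = 6.053×10¹⁹, i.e. 6.053×10¹⁹/6.022×10²³ = 1.005×10⁻⁴ mol.
Φ = 9.681×10⁻⁶ mol / 1.005×10⁻⁴ mol photons = 0.096.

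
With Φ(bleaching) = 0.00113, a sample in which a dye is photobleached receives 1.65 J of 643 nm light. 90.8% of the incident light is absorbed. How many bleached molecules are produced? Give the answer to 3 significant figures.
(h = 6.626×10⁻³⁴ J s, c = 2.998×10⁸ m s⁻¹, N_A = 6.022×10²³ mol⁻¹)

5.48×10¹⁵ bleached molecules

Photon energy at 643 nm: hc/λ = (6.626×10⁻³⁴)(2.998×10⁸)/(643×10⁻⁹) = 3.089×10⁻¹⁹ J.
Photons incident: 1.65 / 3.089×10⁻¹⁹ = 5.342×10¹⁸, i.e. 5.342×10¹⁸/6.022×10²³ = 8.871×10⁻⁶ mol.
Photons absorbed: 0.908 × 8.871×10⁻⁶ = 8.055×10⁻⁶ mol.
Product: Φ × n_abs = 0.00113 × 8.055×10⁻⁶ = 9.102×10⁻⁹ mol.
As a count: 9.102×10⁻⁹ × 6.022×10²³ = 5.48×10¹⁵.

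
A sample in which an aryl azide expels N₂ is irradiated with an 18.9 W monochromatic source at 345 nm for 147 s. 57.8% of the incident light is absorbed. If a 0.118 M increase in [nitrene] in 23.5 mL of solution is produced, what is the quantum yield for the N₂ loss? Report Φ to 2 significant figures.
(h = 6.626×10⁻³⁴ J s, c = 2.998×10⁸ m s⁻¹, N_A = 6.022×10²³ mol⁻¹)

Product: (0.118 M)(0.0235 L) = 0.002773 mol.
Photon energy at 345 nm: hc/λ = (6.626×10⁻³⁴)(2.998×10⁸)/(345×10⁻⁹) = 5.758×10⁻¹⁹ J.
Energy delivered: (18.9 W)(147 s) = 2778 J.
Photons incident: 2778 / 5.758×10⁻¹⁹ = 4.825×10²¹, i.e. 4.825×10²¹/6.022×10²³ = 0.008012 mol.
Photons absorbed: 0.578 × 0.008012 = 0.004631 mol.
Φ = 0.002773 mol / 0.004631 mol photons = 0.60.

Φ = 0.60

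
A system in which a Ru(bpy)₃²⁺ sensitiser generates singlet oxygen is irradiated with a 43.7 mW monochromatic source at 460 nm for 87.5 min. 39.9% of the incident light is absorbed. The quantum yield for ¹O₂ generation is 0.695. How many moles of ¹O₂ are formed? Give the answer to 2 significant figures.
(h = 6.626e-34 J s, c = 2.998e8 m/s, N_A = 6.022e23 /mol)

Photon energy at 460 nm: hc/λ = (6.626e-34)(2.998e8)/(460e-9) = 4.318e-19 J.
Energy delivered: (43.7 mW)(5250 s) = 229.4 J.
Photons incident: 229.4 / 4.318e-19 = 5.313e20, i.e. 5.313e20/6.022e23 = 8.823e-4 mol.
Photons absorbed: 0.399 × 8.823e-4 = 3.520e-4 mol.
Product: Φ × n_abs = 0.695 × 3.520e-4 = 2.446e-4 mol.

2.4e-4 mol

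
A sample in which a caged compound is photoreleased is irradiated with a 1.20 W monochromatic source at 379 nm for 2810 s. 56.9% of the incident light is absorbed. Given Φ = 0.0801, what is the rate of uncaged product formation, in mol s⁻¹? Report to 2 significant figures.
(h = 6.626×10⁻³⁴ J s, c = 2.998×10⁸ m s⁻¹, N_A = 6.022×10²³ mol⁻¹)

1.7×10⁻⁷ mol s⁻¹

Photon energy at 379 nm: hc/λ = (6.626×10⁻³⁴)(2.998×10⁸)/(379×10⁻⁹) = 5.241×10⁻¹⁹ J.
Energy delivered: (1.20 W)(2810 s) = 3372 J.
Photons incident: 3372 / 5.241×10⁻¹⁹ = 6.434×10²¹, i.e. 6.434×10²¹/6.022×10²³ = 0.01068 mol.
Photons absorbed: 0.569 × 0.01068 = 0.006077 mol.
Product formed: 0.0801 × 0.006077 = 4.868×10⁻⁴ mol.
Rate: 4.868×10⁻⁴ / 2810 s = 1.7×10⁻⁷ mol s⁻¹.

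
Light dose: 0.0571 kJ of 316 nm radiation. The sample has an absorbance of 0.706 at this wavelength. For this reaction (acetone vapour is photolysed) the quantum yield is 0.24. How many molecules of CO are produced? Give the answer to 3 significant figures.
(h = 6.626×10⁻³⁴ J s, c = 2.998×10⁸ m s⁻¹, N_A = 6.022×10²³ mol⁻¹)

Photon energy at 316 nm: hc/λ = (6.626×10⁻³⁴)(2.998×10⁸)/(316×10⁻⁹) = 6.286×10⁻¹⁹ J.
Incident energy: 0.0571 kJ = 57.1 J.
Photons incident: 57.1 / 6.286×10⁻¹⁹ = 9.084×10¹⁹, i.e. 9.084×10¹⁹/6.022×10²³ = 1.508×10⁻⁴ mol.
Fraction absorbed: 1 − 10^(−0.706) = 0.8032.
Photons absorbed: 0.8032 × 1.508×10⁻⁴ = 1.211×10⁻⁴ mol.
Product: Φ × n_abs = 0.24 × 1.211×10⁻⁴ = 2.906×10⁻⁵ mol.
As a count: 2.906×10⁻⁵ × 6.022×10²³ = 1.75×10¹⁹.

1.75×10¹⁹ molecules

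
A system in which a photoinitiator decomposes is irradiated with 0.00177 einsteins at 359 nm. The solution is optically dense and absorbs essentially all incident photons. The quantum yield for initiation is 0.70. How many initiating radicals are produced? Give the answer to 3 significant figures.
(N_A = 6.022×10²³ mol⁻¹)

7.46×10²⁰ initiating radicals

Product: Φ × n_abs = 0.70 × 0.00177 = 0.001239 mol.
As a count: 0.001239 × 6.022×10²³ = 7.46×10²⁰.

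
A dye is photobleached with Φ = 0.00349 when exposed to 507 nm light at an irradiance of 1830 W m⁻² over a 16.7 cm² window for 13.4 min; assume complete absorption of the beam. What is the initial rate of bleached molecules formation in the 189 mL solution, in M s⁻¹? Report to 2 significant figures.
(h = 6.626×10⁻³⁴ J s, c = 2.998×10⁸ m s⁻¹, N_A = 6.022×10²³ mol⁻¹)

2.4×10⁻⁷ M s⁻¹

Photon energy at 507 nm: hc/λ = (6.626×10⁻³⁴)(2.998×10⁸)/(507×10⁻⁹) = 3.918×10⁻¹⁹ J.
Energy delivered: (1830 W m⁻²)(16.7×10⁻⁴ m²)(804 s) = 2457 J.
Photons incident: 2457 / 3.918×10⁻¹⁹ = 6.271×10²¹, i.e. 6.271×10²¹/6.022×10²³ = 0.01041 mol.
Product formed: 0.00349 × 0.01041 = 3.633×10⁻⁵ mol.
Rate: 3.633×10⁻⁵ mol / (804 s × 0.189 L) = 2.4×10⁻⁷ M s⁻¹.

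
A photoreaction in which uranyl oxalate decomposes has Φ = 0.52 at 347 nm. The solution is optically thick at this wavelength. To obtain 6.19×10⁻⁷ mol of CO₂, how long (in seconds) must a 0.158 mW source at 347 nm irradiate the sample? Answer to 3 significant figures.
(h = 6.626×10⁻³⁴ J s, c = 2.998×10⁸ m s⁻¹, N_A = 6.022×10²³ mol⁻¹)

t ≈ 2600 s

Photons that must be absorbed: 6.19×10⁻⁷ / 0.52 = 1.190×10⁻⁶ mol.
Photon energy: hc/λ = 5.725×10⁻¹⁹ J; per mole, 3.448×10⁵ J mol⁻¹.
Energy required: 1.190×10⁻⁶ × 3.448×10⁵ = 0.4103 J.
Time: 0.4103 J / 0.000158 W = 2600 s.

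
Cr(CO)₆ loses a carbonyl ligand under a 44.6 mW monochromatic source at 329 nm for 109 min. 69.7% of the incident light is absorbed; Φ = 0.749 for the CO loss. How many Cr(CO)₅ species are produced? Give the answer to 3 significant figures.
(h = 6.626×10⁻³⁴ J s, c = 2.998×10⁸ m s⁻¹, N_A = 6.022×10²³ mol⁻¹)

Photon energy at 329 nm: hc/λ = (6.626×10⁻³⁴)(2.998×10⁸)/(329×10⁻⁹) = 6.038×10⁻¹⁹ J.
Energy delivered: (44.6 mW)(6540 s) = 291.7 J.
Photons incident: 291.7 / 6.038×10⁻¹⁹ = 4.831×10²⁰, i.e. 4.831×10²⁰/6.022×10²³ = 8.022×10⁻⁴ mol.
Photons absorbed: 0.697 × 8.022×10⁻⁴ = 5.591×10⁻⁴ mol.
Product: Φ × n_abs = 0.749 × 5.591×10⁻⁴ = 4.188×10⁻⁴ mol.
As a count: 4.188×10⁻⁴ × 6.022×10²³ = 2.52×10²⁰.

2.52×10²⁰ species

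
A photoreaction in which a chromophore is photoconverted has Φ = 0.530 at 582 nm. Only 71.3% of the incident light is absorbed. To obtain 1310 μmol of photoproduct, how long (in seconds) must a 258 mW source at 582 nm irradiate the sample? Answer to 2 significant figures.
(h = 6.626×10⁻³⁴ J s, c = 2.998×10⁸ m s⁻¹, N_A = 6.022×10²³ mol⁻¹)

Product: 1310 μmol = 0.00131 mol.
Photons that must be absorbed: 0.00131 / 0.530 = 0.002472 mol.
Incident photons needed: 0.002472 / 0.713 = 0.003467 mol.
Photon energy: hc/λ = 3.413×10⁻¹⁹ J; per mole, 2.055×10⁵ J mol⁻¹.
Energy required: 0.003467 × 2.055×10⁵ = 712.5 J.
Time: 712.5 J / 0.258 W = 2800 s.

t ≈ 2800 s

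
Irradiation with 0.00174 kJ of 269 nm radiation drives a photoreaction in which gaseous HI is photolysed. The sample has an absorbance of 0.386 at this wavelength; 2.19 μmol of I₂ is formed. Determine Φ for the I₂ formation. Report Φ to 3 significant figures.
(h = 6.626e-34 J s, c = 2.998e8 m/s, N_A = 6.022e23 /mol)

Product: 2.19 μmol = 2.19e-6 mol.
Photon energy at 269 nm: hc/λ = (6.626e-34)(2.998e8)/(269e-9) = 7.385e-19 J.
Incident energy: 0.00174 kJ = 1.74 J.
Photons incident: 1.74 / 7.385e-19 = 2.356e18, i.e. 2.356e18/6.022e23 = 3.912e-6 mol.
Fraction absorbed: 1 − 10^(−0.386) = 0.5889.
Photons absorbed: 0.5889 × 3.912e-6 = 2.304e-6 mol.
Φ = 2.19e-6 mol / 2.304e-6 mol photons = 0.951.

Φ = 0.951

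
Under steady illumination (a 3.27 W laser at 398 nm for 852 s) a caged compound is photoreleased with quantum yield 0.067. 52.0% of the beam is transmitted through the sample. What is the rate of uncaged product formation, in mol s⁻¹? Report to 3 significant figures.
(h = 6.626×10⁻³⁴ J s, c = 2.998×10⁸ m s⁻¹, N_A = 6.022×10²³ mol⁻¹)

3.50×10⁻⁷ mol s⁻¹

Photon energy at 398 nm: hc/λ = (6.626×10⁻³⁴)(2.998×10⁸)/(398×10⁻⁹) = 4.991×10⁻¹⁹ J.
Energy delivered: (3.27 W)(852 s) = 2786 J.
Photons incident: 2786 / 4.991×10⁻¹⁹ = 5.582×10²¹, i.e. 5.582×10²¹/6.022×10²³ = 0.009269 mol.
Fraction absorbed: 1 − 52.0/100 = 0.4800.
Photons absorbed: 0.4800 × 0.009269 = 0.004449 mol.
Product formed: 0.067 × 0.004449 = 2.981×10⁻⁴ mol.
Rate: 2.981×10⁻⁴ / 852 s = 3.50×10⁻⁷ mol s⁻¹.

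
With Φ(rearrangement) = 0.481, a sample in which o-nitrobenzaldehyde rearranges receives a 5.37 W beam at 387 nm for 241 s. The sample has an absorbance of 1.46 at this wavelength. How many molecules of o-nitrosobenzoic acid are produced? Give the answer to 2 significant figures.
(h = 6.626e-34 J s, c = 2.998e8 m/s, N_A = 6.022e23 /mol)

1.2e21 molecules

Photon energy at 387 nm: hc/λ = (6.626e-34)(2.998e8)/(387e-9) = 5.133e-19 J.
Energy delivered: (5.37 W)(241 s) = 1294 J.
Photons incident: 1294 / 5.133e-19 = 2.521e21, i.e. 2.521e21/6.022e23 = 0.004186 mol.
Fraction absorbed: 1 − 10^(−1.46) = 0.9653.
Photons absorbed: 0.9653 × 0.004186 = 0.004041 mol.
Product: Φ × n_abs = 0.481 × 0.004041 = 0.001944 mol.
As a count: 0.001944 × 6.022e23 = 1.2e21.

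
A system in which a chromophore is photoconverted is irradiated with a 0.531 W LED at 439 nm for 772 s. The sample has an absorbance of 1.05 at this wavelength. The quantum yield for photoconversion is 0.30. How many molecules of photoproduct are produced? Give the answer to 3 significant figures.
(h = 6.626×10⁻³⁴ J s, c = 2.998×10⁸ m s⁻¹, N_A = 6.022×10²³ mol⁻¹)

2.48×10²⁰ molecules

Photon energy at 439 nm: hc/λ = (6.626×10⁻³⁴)(2.998×10⁸)/(439×10⁻⁹) = 4.525×10⁻¹⁹ J.
Energy delivered: (0.531 W)(772 s) = 409.9 J.
Photons incident: 409.9 / 4.525×10⁻¹⁹ = 9.059×10²⁰, i.e. 9.059×10²⁰/6.022×10²³ = 0.001504 mol.
Fraction absorbed: 1 − 10^(−1.05) = 0.9109.
Photons absorbed: 0.9109 × 0.001504 = 0.001370 mol.
Product: Φ × n_abs = 0.30 × 0.001370 = 4.110×10⁻⁴ mol.
As a count: 4.110×10⁻⁴ × 6.022×10²³ = 2.48×10²⁰.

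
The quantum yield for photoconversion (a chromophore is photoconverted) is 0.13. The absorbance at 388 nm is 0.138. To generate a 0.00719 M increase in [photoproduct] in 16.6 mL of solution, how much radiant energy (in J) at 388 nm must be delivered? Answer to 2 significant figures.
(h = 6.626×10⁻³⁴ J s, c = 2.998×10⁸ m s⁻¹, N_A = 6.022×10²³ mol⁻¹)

Product: (0.00719 M)(0.0166 L) = 1.194×10⁻⁴ mol.
Photons that must be absorbed: 1.194×10⁻⁴ / 0.13 = 9.185×10⁻⁴ mol.
Fraction absorbed: 1 − 10^(−0.138) = 0.2722.
Incident photons needed: 9.185×10⁻⁴ / 0.2722 = 0.003374 mol.
Photon energy: hc/λ = 5.120×10⁻¹⁹ J; per mole, 3.083×10⁵ J mol⁻¹.
Energy required: 0.003374 × 3.083×10⁵ = 1000 J.

1000 J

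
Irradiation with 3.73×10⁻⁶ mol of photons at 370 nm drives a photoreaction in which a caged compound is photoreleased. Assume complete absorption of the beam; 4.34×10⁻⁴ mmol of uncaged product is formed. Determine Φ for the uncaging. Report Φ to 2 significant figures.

Product: 4.34×10⁻⁴ mmol = 4.34×10⁻⁷ mol.
Φ = 4.34×10⁻⁷ mol / 3.73×10⁻⁶ mol photons = 0.12.

Φ = 0.12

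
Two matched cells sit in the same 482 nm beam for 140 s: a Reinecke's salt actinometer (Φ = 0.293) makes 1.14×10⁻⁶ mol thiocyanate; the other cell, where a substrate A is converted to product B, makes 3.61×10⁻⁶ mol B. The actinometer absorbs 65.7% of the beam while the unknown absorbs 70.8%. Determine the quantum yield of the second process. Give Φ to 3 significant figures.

Photons absorbed by the actinometer: 1.14×10⁻⁶ / 0.293 = 3.891×10⁻⁶ mol.
Incident flux: 3.891×10⁻⁶ / 0.657 = 5.922×10⁻⁶ einstein.
Absorbed by unknown: 0.708 × 5.922×10⁻⁶ = 4.193×10⁻⁶ mol.
Φ(unknown) = 3.61×10⁻⁶ / 4.193×10⁻⁶ = 0.861.

Φ = 0.861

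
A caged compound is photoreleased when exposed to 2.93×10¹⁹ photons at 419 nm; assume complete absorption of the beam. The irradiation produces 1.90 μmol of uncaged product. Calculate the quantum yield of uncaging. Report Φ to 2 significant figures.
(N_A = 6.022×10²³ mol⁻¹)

Φ = 0.039

Product: 1.90 μmol = 1.90×10⁻⁶ mol.
Moles of photons: 2.93×10¹⁹ / 6.022×10²³ = 4.865×10⁻⁵ mol.
Φ = 1.90×10⁻⁶ mol / 4.865×10⁻⁵ mol photons = 0.039.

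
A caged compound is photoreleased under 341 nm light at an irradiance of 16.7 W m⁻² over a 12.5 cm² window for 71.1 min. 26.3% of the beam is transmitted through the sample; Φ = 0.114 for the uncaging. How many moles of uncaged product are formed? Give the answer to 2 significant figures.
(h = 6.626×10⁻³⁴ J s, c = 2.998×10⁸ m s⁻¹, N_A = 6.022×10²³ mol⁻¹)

2.1×10⁻⁵ mol

Photon energy at 341 nm: hc/λ = (6.626×10⁻³⁴)(2.998×10⁸)/(341×10⁻⁹) = 5.825×10⁻¹⁹ J.
Energy delivered: (16.7 W m⁻²)(12.5×10⁻⁴ m²)(4266 s) = 89.05 J.
Photons incident: 89.05 / 5.825×10⁻¹⁹ = 1.529×10²⁰, i.e. 1.529×10²⁰/6.022×10²³ = 2.539×10⁻⁴ mol.
Fraction absorbed: 1 − 26.3/100 = 0.7370.
Photons absorbed: 0.7370 × 2.539×10⁻⁴ = 1.871×10⁻⁴ mol.
Product: Φ × n_abs = 0.114 × 1.871×10⁻⁴ = 2.133×10⁻⁵ mol.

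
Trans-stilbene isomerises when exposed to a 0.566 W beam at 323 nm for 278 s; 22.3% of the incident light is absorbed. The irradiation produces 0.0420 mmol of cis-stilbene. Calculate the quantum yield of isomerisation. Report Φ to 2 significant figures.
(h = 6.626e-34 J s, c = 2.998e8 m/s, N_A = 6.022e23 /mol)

Product: 0.0420 mmol = 4.20e-5 mol.
Photon energy at 323 nm: hc/λ = (6.626e-34)(2.998e8)/(323e-9) = 6.150e-19 J.
Energy delivered: (0.566 W)(278 s) = 157.3 J.
Photons incident: 157.3 / 6.150e-19 = 2.558e20, i.e. 2.558e20/6.022e23 = 4.248e-4 mol.
Photons absorbed: 0.223 × 4.248e-4 = 9.473e-5 mol.
Φ = 4.20e-5 mol / 9.473e-5 mol photons = 0.44.

Φ = 0.44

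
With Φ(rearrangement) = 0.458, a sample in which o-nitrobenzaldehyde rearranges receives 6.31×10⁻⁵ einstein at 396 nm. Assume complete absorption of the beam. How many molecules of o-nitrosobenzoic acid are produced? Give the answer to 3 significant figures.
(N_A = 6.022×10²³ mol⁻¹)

1.74×10¹⁹ molecules

Product: Φ × n_abs = 0.458 × 6.31×10⁻⁵ = 2.890×10⁻⁵ mol.
As a count: 2.890×10⁻⁵ × 6.022×10²³ = 1.74×10¹⁹.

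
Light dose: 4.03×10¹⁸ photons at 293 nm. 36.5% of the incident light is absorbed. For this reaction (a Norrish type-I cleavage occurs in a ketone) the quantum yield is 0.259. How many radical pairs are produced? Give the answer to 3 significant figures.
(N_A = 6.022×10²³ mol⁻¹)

3.81×10¹⁷ radical pairs

Moles of photons: 4.03×10¹⁸ / 6.022×10²³ = 6.692×10⁻⁶ mol.
Photons absorbed: 0.365 × 6.692×10⁻⁶ = 2.443×10⁻⁶ mol.
Product: Φ × n_abs = 0.259 × 2.443×10⁻⁶ = 6.327×10⁻⁷ mol.
As a count: 6.327×10⁻⁷ × 6.022×10²³ = 3.81×10¹⁷.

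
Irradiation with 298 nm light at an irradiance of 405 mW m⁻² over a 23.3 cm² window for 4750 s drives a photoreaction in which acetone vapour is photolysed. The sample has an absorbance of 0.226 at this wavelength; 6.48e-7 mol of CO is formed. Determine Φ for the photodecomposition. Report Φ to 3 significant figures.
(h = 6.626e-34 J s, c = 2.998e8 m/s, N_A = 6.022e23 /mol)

Φ = 0.143

Photon energy at 298 nm: hc/λ = (6.626e-34)(2.998e8)/(298e-9) = 6.666e-19 J.
Energy delivered: (405 mW m⁻²)(23.3e-4 m²)(4750 s) = 4.482 J.
Photons incident: 4.482 / 6.666e-19 = 6.724e18, i.e. 6.724e18/6.022e23 = 1.117e-5 mol.
Fraction absorbed: 1 − 10^(−0.226) = 0.4057.
Photons absorbed: 0.4057 × 1.117e-5 = 4.532e-6 mol.
Φ = 6.48e-7 mol / 4.532e-6 mol photons = 0.143.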